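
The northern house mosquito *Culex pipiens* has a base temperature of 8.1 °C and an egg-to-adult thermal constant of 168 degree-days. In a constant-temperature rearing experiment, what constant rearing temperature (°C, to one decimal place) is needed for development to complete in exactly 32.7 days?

13.2 °C

Required daily accumulation = 168 / 32.7 = 5.138 DD/day.
T = T_base + 5.138 = 8.1 + 5.138 = 13.238 ≈ 13.2 °C.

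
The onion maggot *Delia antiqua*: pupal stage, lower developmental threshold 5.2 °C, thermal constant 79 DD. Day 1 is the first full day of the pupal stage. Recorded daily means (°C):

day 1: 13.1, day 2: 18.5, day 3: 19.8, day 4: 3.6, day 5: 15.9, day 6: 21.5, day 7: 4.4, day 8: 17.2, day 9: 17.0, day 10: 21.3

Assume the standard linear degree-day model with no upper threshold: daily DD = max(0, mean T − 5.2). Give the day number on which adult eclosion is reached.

Daily DD above 5.2 °C: 7.9, 13.3, 14.6, 0.0, 10.7, 16.3, 0.0, 12.0, 11.8, 16.1.
Cumulative: 7.9, 21.2, 35.8, 35.8, 46.5, 62.8, 62.8, 74.8, 86.6, 102.7.
The total first reaches 79 DD on day 9.

day 9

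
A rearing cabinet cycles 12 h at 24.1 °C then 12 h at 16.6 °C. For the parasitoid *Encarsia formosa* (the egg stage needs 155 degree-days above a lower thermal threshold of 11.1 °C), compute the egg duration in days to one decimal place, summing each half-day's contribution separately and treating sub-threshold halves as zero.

16.8 days

Day half: max(0, 24.1 − 11.1) × 0.5 = 13.0 × 0.5 = 6.50 DD.
Night half: max(0, 16.6 − 11.1) × 0.5 = 5.5 × 0.5 = 2.75 DD.
Per 24 h: 9.25 DD/day.
Duration = 155 / 9.25 = 16.757 ≈ 16.8 days.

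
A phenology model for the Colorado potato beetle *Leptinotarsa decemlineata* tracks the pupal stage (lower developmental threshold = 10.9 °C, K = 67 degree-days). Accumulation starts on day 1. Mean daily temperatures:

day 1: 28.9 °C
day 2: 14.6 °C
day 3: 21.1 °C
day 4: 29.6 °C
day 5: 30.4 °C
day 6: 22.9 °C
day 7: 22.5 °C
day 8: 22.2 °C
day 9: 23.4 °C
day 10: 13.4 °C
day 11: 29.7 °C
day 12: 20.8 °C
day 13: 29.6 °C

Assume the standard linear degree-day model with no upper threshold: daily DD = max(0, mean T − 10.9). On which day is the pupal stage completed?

Daily DD above 10.9 °C: 18.0, 3.7, 10.2, 18.7, 19.5, 12.0, 11.6, 11.3, 12.5, 2.5, 18.8, 9.9, 18.7.
Cumulative: 18.0, 21.7, 31.9, 50.6, 70.1, 82.1, 93.7, 105.0, 117.5, 120.0, 138.8, 148.7, 167.4.
The total first reaches 67 DD on day 5.

day 5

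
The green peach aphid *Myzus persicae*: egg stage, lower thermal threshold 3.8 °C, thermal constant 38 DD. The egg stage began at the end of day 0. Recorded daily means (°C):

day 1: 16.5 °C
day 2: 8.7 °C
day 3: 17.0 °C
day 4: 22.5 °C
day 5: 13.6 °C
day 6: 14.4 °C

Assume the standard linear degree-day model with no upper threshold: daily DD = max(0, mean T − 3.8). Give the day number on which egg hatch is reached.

day 4

Daily DD above 3.8 °C: 12.7, 4.9, 13.2, 18.7, 9.8, 10.6.
Cumulative: 12.7, 17.6, 30.8, 49.5, 59.3, 69.9.
The total first reaches 38 DD on day 4.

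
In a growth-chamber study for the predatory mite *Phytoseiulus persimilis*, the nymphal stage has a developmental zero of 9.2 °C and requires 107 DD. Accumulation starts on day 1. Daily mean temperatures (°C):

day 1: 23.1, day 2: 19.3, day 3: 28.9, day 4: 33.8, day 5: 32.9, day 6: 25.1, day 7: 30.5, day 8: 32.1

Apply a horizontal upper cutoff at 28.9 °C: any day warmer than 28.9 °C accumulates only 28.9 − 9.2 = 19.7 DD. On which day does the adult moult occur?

day 7

Daily DD above 9.2 °C (capped at 19.7): 13.9, 10.1, 19.7, 19.7, 19.7, 15.9, 19.7, 19.7.
Cumulative: 13.9, 24.0, 43.7, 63.4, 83.1, 99.0, 118.7, 138.4.
The total first reaches 107 DD on day 7.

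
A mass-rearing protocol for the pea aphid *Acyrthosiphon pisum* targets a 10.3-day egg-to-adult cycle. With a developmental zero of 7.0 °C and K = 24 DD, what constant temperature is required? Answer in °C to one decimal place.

9.3 °C

Required daily accumulation = 24 / 10.3 = 2.330 DD/day.
T = T_base + 2.330 = 7.0 + 2.330 = 9.330 ≈ 9.3 °C.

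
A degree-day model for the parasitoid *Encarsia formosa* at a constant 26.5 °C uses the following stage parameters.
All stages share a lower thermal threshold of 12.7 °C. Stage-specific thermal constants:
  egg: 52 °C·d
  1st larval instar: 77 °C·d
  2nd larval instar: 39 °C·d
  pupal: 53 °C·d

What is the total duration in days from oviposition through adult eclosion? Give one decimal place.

16.0 days

Daily accumulation at 26.5 °C = 26.5 − 12.7 = 13.8 DD/day.
Total K = 52 + 77 + 39 + 53 = 221 DD.
Total duration = 221 / 13.8 = 16.014 ≈ 16.0 days.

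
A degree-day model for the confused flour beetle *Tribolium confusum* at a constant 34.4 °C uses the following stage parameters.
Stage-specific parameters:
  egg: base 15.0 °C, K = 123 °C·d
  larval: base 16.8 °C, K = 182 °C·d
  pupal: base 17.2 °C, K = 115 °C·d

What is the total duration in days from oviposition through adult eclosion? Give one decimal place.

egg: 123 / (34.4 − 15.0) = 123 / 19.4 = 6.340 d.
larval: 182 / (34.4 − 16.8) = 182 / 17.6 = 10.341 d.
pupal: 115 / (34.4 − 17.2) = 115 / 17.2 = 6.686 d.
Sum = 23.367 ≈ 23.4 days.

23.4 days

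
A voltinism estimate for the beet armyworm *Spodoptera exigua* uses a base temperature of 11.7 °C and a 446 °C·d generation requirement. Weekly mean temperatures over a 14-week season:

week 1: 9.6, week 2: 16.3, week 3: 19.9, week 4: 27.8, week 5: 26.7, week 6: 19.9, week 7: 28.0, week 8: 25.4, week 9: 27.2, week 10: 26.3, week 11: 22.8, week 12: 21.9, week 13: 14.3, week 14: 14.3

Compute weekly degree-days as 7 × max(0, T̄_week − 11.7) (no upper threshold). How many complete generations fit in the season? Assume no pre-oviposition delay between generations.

Weekly DD (7 × max(0, T̄ − 11.7)): 0.0, 32.2, 57.4, 112.7, 105.0, 57.4, 114.1, 95.9, 108.5, 102.2, 77.7, 71.4, 18.2, 18.2.
Season total = 970.9 DD.
Complete generations = ⌊970.9 / 446⌋ = 2.

2 generations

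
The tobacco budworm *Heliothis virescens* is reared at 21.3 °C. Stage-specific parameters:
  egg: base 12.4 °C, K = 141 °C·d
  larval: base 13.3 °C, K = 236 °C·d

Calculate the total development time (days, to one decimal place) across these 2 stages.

egg: 141 / (21.3 − 12.4) = 141 / 8.9 = 15.843 d.
larval: 236 / (21.3 − 13.3) = 236 / 8.0 = 29.500 d.
Sum = 45.343 ≈ 45.3 days.

45.3 days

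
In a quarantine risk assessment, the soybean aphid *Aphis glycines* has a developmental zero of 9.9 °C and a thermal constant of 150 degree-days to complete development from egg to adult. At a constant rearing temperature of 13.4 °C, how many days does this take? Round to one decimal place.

Daily accumulation = 13.4 − 9.9 = 3.5 DD/day.
Duration = 150 / 3.5 = 42.857 ≈ 42.9 days.

42.9 days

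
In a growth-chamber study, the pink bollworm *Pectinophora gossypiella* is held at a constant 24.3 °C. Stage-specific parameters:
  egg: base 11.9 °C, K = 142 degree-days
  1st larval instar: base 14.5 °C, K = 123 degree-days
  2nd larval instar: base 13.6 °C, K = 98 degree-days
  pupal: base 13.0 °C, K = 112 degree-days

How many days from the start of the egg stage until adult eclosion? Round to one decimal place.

43.1 days

egg: 142 / (24.3 − 11.9) = 142 / 12.4 = 11.452 d.
1st larval instar: 123 / (24.3 − 14.5) = 123 / 9.8 = 12.551 d.
2nd larval instar: 98 / (24.3 − 13.6) = 98 / 10.7 = 9.159 d.
pupal: 112 / (24.3 − 13.0) = 112 / 11.3 = 9.912 d.
Sum = 43.073 ≈ 43.1 days.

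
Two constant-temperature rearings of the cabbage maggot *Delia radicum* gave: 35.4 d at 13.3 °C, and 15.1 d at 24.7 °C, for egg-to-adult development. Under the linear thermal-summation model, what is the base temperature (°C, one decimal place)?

Linear rate model ⇒ the product D·(T − T_b) is constant across temperatures.
35.4·(13.3 − T_b) = 15.1·(24.7 − T_b)
T_b = (35.4·13.3 − 15.1·24.7) / (35.4 − 15.1) = 97.85 / 20.3 = 4.820 °C ≈ 4.8 °C.

4.8 °C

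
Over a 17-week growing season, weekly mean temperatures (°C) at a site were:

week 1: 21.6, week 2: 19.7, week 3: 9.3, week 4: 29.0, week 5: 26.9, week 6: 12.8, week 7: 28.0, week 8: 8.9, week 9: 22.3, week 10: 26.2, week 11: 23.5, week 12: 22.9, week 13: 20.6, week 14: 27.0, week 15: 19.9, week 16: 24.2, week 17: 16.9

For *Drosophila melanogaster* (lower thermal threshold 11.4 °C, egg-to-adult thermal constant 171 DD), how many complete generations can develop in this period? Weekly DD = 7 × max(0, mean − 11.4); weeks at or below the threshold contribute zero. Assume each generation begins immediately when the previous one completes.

6 generations

Weekly DD (7 × max(0, T̄ − 11.4)): 71.4, 58.1, 0.0, 123.2, 108.5, 9.8, 116.2, 0.0, 76.3, 103.6, 84.7, 80.5, 64.4, 109.2, 59.5, 89.6, 38.5.
Season total = 1193.5 DD.
Complete generations = ⌊1193.5 / 171⌋ = 6.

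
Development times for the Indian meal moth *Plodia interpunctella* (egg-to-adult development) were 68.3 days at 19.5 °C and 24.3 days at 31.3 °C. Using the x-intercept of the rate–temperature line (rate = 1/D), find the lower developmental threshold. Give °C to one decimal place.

Linear rate model ⇒ the product D·(T − T_b) is constant across temperatures.
68.3·(19.5 − T_b) = 24.3·(31.3 − T_b)
T_b = (68.3·19.5 − 24.3·31.3) / (68.3 − 24.3) = 571.26 / 44.0 = 12.983 °C ≈ 13.0 °C.

13.0 °C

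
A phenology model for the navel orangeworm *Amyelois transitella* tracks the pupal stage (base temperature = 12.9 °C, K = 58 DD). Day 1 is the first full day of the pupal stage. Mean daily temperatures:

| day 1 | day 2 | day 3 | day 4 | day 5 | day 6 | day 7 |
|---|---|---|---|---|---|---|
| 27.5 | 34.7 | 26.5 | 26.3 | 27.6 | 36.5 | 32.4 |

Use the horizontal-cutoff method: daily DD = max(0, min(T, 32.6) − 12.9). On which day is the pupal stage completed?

Daily DD above 12.9 °C (capped at 19.7): 14.6, 19.7, 13.6, 13.4, 14.7, 19.7, 19.5.
Cumulative: 14.6, 34.3, 47.9, 61.3, 76.0, 95.7, 115.2.
The total first reaches 58 DD on day 4.

day 4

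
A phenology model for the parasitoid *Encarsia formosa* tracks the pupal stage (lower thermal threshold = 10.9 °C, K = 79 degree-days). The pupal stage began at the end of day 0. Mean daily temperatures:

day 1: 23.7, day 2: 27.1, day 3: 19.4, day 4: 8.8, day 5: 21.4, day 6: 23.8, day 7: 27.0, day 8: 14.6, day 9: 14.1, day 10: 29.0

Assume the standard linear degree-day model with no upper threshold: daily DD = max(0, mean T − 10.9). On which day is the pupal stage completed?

Daily DD above 10.9 °C: 12.8, 16.2, 8.5, 0.0, 10.5, 12.9, 16.1, 3.7, 3.2, 18.1.
Cumulative: 12.8, 29.0, 37.5, 37.5, 48.0, 60.9, 77.0, 80.7, 83.9, 102.0.
The total first reaches 79 DD on day 8.

day 8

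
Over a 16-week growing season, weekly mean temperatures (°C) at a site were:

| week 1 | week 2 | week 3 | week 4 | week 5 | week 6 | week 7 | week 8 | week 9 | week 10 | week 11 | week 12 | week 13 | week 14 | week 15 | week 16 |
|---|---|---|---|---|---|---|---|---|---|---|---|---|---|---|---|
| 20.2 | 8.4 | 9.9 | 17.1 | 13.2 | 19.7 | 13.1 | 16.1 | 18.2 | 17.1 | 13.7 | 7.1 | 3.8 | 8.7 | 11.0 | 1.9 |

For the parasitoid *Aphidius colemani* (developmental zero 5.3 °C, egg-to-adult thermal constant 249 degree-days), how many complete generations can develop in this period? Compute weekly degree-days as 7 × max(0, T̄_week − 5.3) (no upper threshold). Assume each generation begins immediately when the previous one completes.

3 generations

Weekly DD (7 × max(0, T̄ − 5.3)): 104.3, 21.7, 32.2, 82.6, 55.3, 100.8, 54.6, 75.6, 90.3, 82.6, 58.8, 12.6, 0.0, 23.8, 39.9, 0.0.
Season total = 835.1 DD.
Complete generations = ⌊835.1 / 249⌋ = 3.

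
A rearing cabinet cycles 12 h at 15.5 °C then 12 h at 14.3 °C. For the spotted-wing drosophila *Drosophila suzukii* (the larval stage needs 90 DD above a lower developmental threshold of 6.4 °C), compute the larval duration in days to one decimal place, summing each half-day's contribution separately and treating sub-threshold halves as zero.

10.6 days

Day half: max(0, 15.5 − 6.4) × 0.5 = 9.1 × 0.5 = 4.55 DD.
Night half: max(0, 14.3 − 6.4) × 0.5 = 7.9 × 0.5 = 3.95 DD.
Per 24 h: 8.50 DD/day.
Duration = 90 / 8.50 = 10.588 ≈ 10.6 days.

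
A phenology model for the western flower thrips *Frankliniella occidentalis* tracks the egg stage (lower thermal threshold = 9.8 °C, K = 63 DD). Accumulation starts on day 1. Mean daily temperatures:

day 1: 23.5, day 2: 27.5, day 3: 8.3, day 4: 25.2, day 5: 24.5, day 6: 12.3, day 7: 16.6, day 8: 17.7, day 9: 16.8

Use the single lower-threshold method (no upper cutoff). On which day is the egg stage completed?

Daily DD above 9.8 °C: 13.7, 17.7, 0.0, 15.4, 14.7, 2.5, 6.8, 7.9, 7.0.
Cumulative: 13.7, 31.4, 31.4, 46.8, 61.5, 64.0, 70.8, 78.7, 85.7.
The total first reaches 63 DD on day 6.

day 6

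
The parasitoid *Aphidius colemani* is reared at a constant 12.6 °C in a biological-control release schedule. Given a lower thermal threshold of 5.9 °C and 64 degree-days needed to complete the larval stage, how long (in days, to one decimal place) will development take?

9.6 days

Daily accumulation = 12.6 − 5.9 = 6.7 DD/day.
Duration = 64 / 6.7 = 9.552 ≈ 9.6 days.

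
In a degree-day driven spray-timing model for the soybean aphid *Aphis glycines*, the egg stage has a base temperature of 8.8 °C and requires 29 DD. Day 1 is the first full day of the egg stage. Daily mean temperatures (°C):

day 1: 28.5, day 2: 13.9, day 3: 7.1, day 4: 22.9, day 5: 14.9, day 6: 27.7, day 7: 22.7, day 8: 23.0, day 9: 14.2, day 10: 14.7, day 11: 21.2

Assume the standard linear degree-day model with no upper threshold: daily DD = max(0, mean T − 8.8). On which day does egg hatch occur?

Daily DD above 8.8 °C: 19.7, 5.1, 0.0, 14.1, 6.1, 18.9, 13.9, 14.2, 5.4, 5.9, 12.4.
Cumulative: 19.7, 24.8, 24.8, 38.9, 45.0, 63.9, 77.8, 92.0, 97.4, 103.3, 115.7.
The total first reaches 29 DD on day 4.

day 4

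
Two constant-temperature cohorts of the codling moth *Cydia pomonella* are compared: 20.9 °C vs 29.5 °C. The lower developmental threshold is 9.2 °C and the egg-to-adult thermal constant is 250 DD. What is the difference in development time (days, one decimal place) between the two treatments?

9.1 days

At 20.9 °C: 250 / (20.9 − 9.2) = 250 / 11.7 = 21.368 d.
At 29.5 °C: 250 / (29.5 − 9.2) = 250 / 20.3 = 12.315 d.
Difference = |21.368 − 12.315| = 9.052 ≈ 9.1 days.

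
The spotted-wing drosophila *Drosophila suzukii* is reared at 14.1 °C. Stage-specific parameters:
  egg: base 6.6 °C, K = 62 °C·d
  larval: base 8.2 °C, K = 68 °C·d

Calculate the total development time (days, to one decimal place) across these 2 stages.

egg: 62 / (14.1 − 6.6) = 62 / 7.5 = 8.267 d.
larval: 68 / (14.1 − 8.2) = 68 / 5.9 = 11.525 d.
Sum = 19.792 ≈ 19.8 days.

19.8 days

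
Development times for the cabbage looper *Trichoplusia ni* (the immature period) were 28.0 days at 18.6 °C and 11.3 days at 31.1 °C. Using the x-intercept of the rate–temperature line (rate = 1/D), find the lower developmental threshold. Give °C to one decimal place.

10.1 °C

Equal thermal constants: D₁(T₁ − T_b) = D₂(T₂ − T_b).
28.0·(18.6 − T_b) = 11.3·(31.1 − T_b)
T_b = (28.0·18.6 − 11.3·31.1) / (28.0 − 11.3) = 169.37 / 16.7 = 10.142 °C ≈ 10.1 °C.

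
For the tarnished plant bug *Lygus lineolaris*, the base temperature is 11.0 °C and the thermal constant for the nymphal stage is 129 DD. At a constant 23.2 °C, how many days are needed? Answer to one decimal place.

10.6 days

Daily accumulation = 23.2 − 11.0 = 12.2 DD/day.
Duration = 129 / 12.2 = 10.574 ≈ 10.6 days.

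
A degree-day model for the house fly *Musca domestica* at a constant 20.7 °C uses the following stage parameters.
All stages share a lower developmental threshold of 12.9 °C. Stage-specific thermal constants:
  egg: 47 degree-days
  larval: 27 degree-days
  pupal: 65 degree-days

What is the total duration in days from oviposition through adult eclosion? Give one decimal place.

17.8 days

Daily accumulation at 20.7 °C = 20.7 − 12.9 = 7.8 DD/day.
Total K = 47 + 27 + 65 = 139 DD.
Total duration = 139 / 7.8 = 17.821 ≈ 17.8 days.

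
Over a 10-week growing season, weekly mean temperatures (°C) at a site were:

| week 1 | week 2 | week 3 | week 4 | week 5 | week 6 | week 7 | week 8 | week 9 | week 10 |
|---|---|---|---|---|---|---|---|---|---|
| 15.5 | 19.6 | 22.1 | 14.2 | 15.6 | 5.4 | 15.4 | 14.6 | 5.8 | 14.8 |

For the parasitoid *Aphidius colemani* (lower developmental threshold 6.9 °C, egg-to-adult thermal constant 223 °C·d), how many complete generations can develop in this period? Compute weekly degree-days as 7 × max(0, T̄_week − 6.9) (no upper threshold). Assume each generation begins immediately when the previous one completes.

Weekly DD (7 × max(0, T̄ − 6.9)): 60.2, 88.9, 106.4, 51.1, 60.9, 0.0, 59.5, 53.9, 0.0, 55.3.
Season total = 536.2 DD.
Complete generations = ⌊536.2 / 223⌋ = 2.

2 generations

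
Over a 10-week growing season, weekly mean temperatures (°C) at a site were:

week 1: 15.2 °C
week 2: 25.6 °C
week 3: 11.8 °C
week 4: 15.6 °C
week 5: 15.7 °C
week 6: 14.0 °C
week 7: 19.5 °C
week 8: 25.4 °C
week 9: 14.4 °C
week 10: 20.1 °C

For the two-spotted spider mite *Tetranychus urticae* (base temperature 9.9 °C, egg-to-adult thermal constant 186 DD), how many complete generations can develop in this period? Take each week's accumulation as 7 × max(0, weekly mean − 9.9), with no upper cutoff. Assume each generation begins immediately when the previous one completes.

2 generations

Weekly DD (7 × max(0, T̄ − 9.9)): 37.1, 109.9, 13.3, 39.9, 40.6, 28.7, 67.2, 108.5, 31.5, 71.4.
Season total = 548.1 DD.
Complete generations = ⌊548.1 / 186⌋ = 2.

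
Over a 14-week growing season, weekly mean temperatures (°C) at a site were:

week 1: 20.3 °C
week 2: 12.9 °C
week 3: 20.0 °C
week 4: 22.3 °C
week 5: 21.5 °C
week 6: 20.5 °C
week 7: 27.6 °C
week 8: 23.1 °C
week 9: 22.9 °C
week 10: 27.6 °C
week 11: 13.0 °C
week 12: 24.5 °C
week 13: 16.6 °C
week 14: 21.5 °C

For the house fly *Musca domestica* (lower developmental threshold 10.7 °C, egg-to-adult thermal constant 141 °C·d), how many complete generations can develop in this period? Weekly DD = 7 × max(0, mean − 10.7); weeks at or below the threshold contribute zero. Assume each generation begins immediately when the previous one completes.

Weekly DD (7 × max(0, T̄ − 10.7)): 67.2, 15.4, 65.1, 81.2, 75.6, 68.6, 118.3, 86.8, 85.4, 118.3, 16.1, 96.6, 41.3, 75.6.
Season total = 1011.5 DD.
Complete generations = ⌊1011.5 / 141⌋ = 7.

7 generations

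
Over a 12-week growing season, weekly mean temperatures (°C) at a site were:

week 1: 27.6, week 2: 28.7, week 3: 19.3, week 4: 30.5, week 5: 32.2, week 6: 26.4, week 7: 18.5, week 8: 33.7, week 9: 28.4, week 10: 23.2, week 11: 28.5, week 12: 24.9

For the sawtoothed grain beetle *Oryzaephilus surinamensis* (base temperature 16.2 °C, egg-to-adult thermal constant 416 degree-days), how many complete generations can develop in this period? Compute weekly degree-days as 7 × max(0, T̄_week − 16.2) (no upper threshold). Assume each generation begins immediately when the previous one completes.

Weekly DD (7 × max(0, T̄ − 16.2)): 79.8, 87.5, 21.7, 100.1, 112.0, 71.4, 16.1, 122.5, 85.4, 49.0, 86.1, 60.9.
Season total = 892.5 DD.
Complete generations = ⌊892.5 / 416⌋ = 2.

2 generations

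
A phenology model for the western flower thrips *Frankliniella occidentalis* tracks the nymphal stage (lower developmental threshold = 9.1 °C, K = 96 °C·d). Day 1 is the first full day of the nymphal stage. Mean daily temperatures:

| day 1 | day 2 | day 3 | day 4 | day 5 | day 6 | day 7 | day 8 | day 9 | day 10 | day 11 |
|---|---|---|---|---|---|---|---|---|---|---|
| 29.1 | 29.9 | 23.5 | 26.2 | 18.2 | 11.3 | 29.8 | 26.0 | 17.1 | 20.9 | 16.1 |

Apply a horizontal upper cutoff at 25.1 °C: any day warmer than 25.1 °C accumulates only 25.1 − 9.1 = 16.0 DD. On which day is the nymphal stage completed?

Daily DD above 9.1 °C (capped at 16.0): 16.0, 16.0, 14.4, 16.0, 9.1, 2.2, 16.0, 16.0, 8.0, 11.8, 7.0.
Cumulative: 16.0, 32.0, 46.4, 62.4, 71.5, 73.7, 89.7, 105.7, 113.7, 125.5, 132.5.
The total first reaches 96 DD on day 8.

day 8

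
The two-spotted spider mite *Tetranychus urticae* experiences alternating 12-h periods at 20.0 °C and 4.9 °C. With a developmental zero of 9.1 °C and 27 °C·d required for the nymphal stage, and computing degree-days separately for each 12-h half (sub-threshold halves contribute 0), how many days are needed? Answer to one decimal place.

5.0 days

Day half: max(0, 20.0 − 9.1) × 0.5 = 10.9 × 0.5 = 5.45 DD.
Night half: max(0, 4.9 − 9.1) × 0.5 = 0.0 × 0.5 = 0.00 DD.
Per 24 h: 5.45 DD/day.
Duration = 27 / 5.45 = 4.954 ≈ 5.0 days.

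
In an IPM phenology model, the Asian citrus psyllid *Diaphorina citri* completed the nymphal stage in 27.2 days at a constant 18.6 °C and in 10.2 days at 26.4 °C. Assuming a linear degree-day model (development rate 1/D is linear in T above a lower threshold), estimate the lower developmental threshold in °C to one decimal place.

13.9 °C

Equal thermal constants: D₁(T₁ − T_b) = D₂(T₂ − T_b).
27.2·(18.6 − T_b) = 10.2·(26.4 − T_b)
T_b = (27.2·18.6 − 10.2·26.4) / (27.2 − 10.2) = 236.64 / 17.0 = 13.920 °C ≈ 13.9 °C.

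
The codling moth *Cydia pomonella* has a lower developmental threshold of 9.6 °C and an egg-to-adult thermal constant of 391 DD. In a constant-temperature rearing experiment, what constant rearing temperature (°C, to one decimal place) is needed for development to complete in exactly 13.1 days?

Required daily accumulation = 391 / 13.1 = 29.847 DD/day.
T = T_base + 29.847 = 9.6 + 29.847 = 39.447 ≈ 39.4 °C.

39.4 °C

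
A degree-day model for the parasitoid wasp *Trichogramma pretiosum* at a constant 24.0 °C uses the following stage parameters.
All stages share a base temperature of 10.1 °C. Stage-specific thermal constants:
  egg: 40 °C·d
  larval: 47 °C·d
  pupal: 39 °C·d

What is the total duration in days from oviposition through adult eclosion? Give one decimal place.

9.1 days

Daily accumulation at 24.0 °C = 24.0 − 10.1 = 13.9 DD/day.
Total K = 40 + 47 + 39 = 126 DD.
Total duration = 126 / 13.9 = 9.065 ≈ 9.1 days.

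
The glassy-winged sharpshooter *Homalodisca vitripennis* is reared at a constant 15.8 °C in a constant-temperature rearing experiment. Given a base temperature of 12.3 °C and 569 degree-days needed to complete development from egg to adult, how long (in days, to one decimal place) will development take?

Daily accumulation = 15.8 − 12.3 = 3.5 DD/day.
Duration = 569 / 3.5 = 162.571 ≈ 162.6 days.

162.6 days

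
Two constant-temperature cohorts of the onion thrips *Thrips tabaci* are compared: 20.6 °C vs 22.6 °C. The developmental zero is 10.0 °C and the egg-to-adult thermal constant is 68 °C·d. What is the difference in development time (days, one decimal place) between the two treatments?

At 20.6 °C: 68 / (20.6 − 10.0) = 68 / 10.6 = 6.415 d.
At 22.6 °C: 68 / (22.6 − 10.0) = 68 / 12.6 = 5.397 d.
Difference = |6.415 − 5.397| = 1.018 ≈ 1.0 days.

1.0 days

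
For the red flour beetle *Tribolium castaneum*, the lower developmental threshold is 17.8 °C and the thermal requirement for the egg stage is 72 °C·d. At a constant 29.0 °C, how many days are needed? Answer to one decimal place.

Daily accumulation = 29.0 − 17.8 = 11.2 DD/day.
Duration = 72 / 11.2 = 6.429 ≈ 6.4 days.

6.4 days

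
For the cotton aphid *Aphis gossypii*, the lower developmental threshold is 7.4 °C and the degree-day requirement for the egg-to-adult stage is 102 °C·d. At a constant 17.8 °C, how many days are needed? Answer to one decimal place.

Daily accumulation = 17.8 − 7.4 = 10.4 DD/day.
Duration = 102 / 10.4 = 9.808 ≈ 9.8 days.

9.8 days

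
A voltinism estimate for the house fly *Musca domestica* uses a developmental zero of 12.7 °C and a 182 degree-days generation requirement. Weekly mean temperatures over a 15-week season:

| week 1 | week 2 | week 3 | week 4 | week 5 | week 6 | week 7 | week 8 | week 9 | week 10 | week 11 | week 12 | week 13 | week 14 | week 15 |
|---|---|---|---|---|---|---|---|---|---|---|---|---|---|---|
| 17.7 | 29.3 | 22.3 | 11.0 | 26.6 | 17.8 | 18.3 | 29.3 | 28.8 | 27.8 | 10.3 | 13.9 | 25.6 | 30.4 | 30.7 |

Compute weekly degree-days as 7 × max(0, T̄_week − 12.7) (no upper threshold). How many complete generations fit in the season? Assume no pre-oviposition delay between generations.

5 generations

Weekly DD (7 × max(0, T̄ − 12.7)): 35.0, 116.2, 67.2, 0.0, 97.3, 35.7, 39.2, 116.2, 112.7, 105.7, 0.0, 8.4, 90.3, 123.9, 126.0.
Season total = 1073.8 DD.
Complete generations = ⌊1073.8 / 182⌋ = 5.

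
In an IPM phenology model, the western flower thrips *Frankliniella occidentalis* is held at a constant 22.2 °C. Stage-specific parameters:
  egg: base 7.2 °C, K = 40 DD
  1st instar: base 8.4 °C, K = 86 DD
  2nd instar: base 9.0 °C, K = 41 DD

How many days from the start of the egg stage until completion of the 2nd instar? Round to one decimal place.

12.0 days

egg: 40 / (22.2 − 7.2) = 40 / 15.0 = 2.667 d.
1st instar: 86 / (22.2 − 8.4) = 86 / 13.8 = 6.232 d.
2nd instar: 41 / (22.2 − 9.0) = 41 / 13.2 = 3.106 d.
Sum = 12.005 ≈ 12.0 days.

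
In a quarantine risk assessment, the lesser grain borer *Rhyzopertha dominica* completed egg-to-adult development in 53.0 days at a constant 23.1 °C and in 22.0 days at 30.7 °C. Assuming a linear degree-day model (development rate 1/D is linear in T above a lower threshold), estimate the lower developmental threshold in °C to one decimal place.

17.7 °C

Under the model K = D·(T − T_b), so D₁·(T₁ − T_b) = D₂·(T₂ − T_b).
53.0·(23.1 − T_b) = 22.0·(30.7 − T_b)
T_b = (53.0·23.1 − 22.0·30.7) / (53.0 − 22.0) = 548.90 / 31.0 = 17.706 °C ≈ 17.7 °C.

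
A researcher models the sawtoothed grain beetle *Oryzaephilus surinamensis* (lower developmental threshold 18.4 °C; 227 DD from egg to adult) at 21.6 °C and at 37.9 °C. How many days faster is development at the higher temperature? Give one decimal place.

59.3 days

At 21.6 °C: 227 / (21.6 − 18.4) = 227 / 3.2 = 70.937 d.
At 37.9 °C: 227 / (37.9 − 18.4) = 227 / 19.5 = 11.641 d.
Difference = |70.937 − 11.641| = 59.296 ≈ 59.3 days.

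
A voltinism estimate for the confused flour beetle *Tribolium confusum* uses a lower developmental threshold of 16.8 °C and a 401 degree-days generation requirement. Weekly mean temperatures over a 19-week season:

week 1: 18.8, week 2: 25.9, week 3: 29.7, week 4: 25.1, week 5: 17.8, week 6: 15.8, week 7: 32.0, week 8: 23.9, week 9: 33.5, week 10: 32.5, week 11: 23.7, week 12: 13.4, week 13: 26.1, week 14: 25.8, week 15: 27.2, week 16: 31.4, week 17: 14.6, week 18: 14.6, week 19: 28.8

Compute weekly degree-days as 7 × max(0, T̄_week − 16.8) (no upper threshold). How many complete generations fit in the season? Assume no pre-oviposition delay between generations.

Weekly DD (7 × max(0, T̄ − 16.8)): 14.0, 63.7, 90.3, 58.1, 7.0, 0.0, 106.4, 49.7, 116.9, 109.9, 48.3, 0.0, 65.1, 63.0, 72.8, 102.2, 0.0, 0.0, 84.0.
Season total = 1051.4 DD.
Complete generations = ⌊1051.4 / 401⌋ = 2.

2 generations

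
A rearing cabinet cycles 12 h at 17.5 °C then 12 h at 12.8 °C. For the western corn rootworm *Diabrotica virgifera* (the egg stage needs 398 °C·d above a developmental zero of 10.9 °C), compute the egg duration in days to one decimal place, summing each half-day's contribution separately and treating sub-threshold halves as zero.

93.6 days

Day half: max(0, 17.5 − 10.9) × 0.5 = 6.6 × 0.5 = 3.30 DD.
Night half: max(0, 12.8 − 10.9) × 0.5 = 1.9 × 0.5 = 0.95 DD.
Per 24 h: 4.25 DD/day.
Duration = 398 / 4.25 = 93.647 ≈ 93.6 days.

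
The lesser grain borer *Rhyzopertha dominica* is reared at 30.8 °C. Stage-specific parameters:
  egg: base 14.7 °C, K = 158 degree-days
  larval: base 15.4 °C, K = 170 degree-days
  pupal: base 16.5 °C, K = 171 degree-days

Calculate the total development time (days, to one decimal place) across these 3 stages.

egg: 158 / (30.8 − 14.7) = 158 / 16.1 = 9.814 d.
larval: 170 / (30.8 − 15.4) = 170 / 15.4 = 11.039 d.
pupal: 171 / (30.8 − 16.5) = 171 / 14.3 = 11.958 d.
Sum = 32.811 ≈ 32.8 days.

32.8 days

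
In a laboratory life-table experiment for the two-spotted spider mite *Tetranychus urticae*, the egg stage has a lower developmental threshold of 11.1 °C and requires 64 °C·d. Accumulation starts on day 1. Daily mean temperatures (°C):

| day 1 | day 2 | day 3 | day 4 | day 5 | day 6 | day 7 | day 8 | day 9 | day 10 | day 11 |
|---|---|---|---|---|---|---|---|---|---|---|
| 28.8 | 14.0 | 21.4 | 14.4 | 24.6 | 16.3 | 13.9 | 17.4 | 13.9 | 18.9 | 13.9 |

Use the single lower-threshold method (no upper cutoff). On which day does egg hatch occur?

day 9

Daily DD above 11.1 °C: 17.7, 2.9, 10.3, 3.3, 13.5, 5.2, 2.8, 6.3, 2.8, 7.8, 2.8.
Cumulative: 17.7, 20.6, 30.9, 34.2, 47.7, 52.9, 55.7, 62.0, 64.8, 72.6, 75.4.
The total first reaches 64 DD on day 9.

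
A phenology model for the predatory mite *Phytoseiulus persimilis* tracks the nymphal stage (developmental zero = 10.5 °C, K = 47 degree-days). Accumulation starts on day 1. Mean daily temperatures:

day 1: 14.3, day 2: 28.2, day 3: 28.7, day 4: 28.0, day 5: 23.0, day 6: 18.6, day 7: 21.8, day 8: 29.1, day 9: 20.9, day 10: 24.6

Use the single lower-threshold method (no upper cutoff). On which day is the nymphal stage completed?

Daily DD above 10.5 °C: 3.8, 17.7, 18.2, 17.5, 12.5, 8.1, 11.3, 18.6, 10.4, 14.1.
Cumulative: 3.8, 21.5, 39.7, 57.2, 69.7, 77.8, 89.1, 107.7, 118.1, 132.2.
The total first reaches 47 DD on day 4.

day 4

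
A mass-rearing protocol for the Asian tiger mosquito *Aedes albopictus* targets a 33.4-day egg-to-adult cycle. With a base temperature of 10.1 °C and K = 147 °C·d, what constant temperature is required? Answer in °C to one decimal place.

Required daily accumulation = 147 / 33.4 = 4.401 DD/day.
T = T_base + 4.401 = 10.1 + 4.401 = 14.501 ≈ 14.5 °C.

14.5 °C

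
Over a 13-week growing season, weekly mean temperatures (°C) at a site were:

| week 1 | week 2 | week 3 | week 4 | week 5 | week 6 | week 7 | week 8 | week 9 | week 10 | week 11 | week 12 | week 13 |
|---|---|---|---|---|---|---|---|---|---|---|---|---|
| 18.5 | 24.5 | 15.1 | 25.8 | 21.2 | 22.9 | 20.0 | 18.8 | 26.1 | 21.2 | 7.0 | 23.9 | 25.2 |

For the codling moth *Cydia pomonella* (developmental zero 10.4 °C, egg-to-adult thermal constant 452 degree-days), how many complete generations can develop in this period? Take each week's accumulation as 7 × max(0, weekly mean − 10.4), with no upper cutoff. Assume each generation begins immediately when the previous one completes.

Weekly DD (7 × max(0, T̄ − 10.4)): 56.7, 98.7, 32.9, 107.8, 75.6, 87.5, 67.2, 58.8, 109.9, 75.6, 0.0, 94.5, 103.6.
Season total = 968.8 DD.
Complete generations = ⌊968.8 / 452⌋ = 2.

2 generations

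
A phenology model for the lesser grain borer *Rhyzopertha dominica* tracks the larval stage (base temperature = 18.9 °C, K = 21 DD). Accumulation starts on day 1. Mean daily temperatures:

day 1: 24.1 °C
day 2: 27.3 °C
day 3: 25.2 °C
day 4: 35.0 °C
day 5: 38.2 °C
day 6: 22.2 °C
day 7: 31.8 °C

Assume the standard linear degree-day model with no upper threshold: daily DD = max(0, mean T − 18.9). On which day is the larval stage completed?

Daily DD above 18.9 °C: 5.2, 8.4, 6.3, 16.1, 19.3, 3.3, 12.9.
Cumulative: 5.2, 13.6, 19.9, 36.0, 55.3, 58.6, 71.5.
The total first reaches 21 DD on day 4.

day 4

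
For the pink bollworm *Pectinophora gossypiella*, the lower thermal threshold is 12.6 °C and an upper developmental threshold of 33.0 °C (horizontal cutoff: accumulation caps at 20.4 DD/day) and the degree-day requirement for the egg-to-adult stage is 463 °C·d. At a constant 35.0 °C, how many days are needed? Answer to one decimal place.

Temperature 35.0 °C exceeds the upper threshold, so daily accumulation caps at 33.0 − 12.6 = 20.4 DD/day.
Duration = 463 / 20.4 = 22.696 ≈ 22.7 days.

22.7 days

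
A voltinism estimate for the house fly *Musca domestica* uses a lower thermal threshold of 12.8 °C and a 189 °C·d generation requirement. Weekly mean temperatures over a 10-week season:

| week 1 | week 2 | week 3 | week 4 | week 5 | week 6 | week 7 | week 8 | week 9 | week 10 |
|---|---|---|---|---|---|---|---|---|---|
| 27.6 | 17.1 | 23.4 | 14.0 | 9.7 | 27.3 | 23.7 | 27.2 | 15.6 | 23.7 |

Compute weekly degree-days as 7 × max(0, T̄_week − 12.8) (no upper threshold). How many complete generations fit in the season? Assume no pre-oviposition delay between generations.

Weekly DD (7 × max(0, T̄ − 12.8)): 103.6, 30.1, 74.2, 8.4, 0.0, 101.5, 76.3, 100.8, 19.6, 76.3.
Season total = 590.8 DD.
Complete generations = ⌊590.8 / 189⌋ = 3.

3 generations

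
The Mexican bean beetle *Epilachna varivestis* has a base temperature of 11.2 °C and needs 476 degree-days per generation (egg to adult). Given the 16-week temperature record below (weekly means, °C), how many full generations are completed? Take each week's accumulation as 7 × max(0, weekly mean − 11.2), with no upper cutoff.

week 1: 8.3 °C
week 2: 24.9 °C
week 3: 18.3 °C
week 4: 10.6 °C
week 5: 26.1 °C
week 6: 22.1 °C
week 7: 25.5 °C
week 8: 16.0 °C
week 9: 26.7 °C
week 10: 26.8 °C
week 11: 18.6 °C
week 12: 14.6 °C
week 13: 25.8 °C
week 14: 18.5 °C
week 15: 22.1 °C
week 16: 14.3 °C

2 generations

Weekly DD (7 × max(0, T̄ − 11.2)): 0.0, 95.9, 49.7, 0.0, 104.3, 76.3, 100.1, 33.6, 108.5, 109.2, 51.8, 23.8, 102.2, 51.1, 76.3, 21.7.
Season total = 1004.5 DD.
Complete generations = ⌊1004.5 / 476⌋ = 2.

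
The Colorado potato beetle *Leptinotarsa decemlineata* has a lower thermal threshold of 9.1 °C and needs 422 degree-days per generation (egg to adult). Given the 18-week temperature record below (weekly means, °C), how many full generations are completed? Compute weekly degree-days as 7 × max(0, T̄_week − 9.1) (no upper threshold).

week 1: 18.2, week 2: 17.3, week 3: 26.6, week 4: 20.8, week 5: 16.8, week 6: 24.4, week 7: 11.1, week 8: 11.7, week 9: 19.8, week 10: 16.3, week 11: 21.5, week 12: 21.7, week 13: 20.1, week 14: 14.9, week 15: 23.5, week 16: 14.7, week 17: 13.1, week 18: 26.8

Weekly DD (7 × max(0, T̄ − 9.1)): 63.7, 57.4, 122.5, 81.9, 53.9, 107.1, 14.0, 18.2, 74.9, 50.4, 86.8, 88.2, 77.0, 40.6, 100.8, 39.2, 28.0, 123.9.
Season total = 1228.5 DD.
Complete generations = ⌊1228.5 / 422⌋ = 2.

2 generations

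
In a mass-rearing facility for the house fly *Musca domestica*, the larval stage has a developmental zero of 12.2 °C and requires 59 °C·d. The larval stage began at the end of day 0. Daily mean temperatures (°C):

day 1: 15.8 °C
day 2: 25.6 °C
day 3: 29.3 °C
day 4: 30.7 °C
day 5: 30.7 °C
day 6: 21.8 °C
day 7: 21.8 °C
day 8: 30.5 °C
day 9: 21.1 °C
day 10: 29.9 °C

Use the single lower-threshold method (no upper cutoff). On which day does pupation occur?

Daily DD above 12.2 °C: 3.6, 13.4, 17.1, 18.5, 18.5, 9.6, 9.6, 18.3, 8.9, 17.7.
Cumulative: 3.6, 17.0, 34.1, 52.6, 71.1, 80.7, 90.3, 108.6, 117.5, 135.2.
The total first reaches 59 DD on day 5.

day 5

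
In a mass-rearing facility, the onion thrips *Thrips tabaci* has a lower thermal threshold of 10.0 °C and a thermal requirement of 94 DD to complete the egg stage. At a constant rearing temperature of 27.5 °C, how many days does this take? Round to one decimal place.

Daily accumulation = 27.5 − 10.0 = 17.5 DD/day.
Duration = 94 / 17.5 = 5.371 ≈ 5.4 days.

5.4 days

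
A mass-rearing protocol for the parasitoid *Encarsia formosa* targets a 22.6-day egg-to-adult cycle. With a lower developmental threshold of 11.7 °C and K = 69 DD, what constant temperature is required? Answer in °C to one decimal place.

14.8 °C

Required daily accumulation = 69 / 22.6 = 3.053 DD/day.
T = T_base + 3.053 = 11.7 + 3.053 = 14.753 ≈ 14.8 °C.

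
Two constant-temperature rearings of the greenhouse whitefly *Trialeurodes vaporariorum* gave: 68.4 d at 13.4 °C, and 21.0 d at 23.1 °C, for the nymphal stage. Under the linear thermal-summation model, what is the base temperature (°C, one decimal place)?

Under the model K = D·(T − T_b), so D₁·(T₁ − T_b) = D₂·(T₂ − T_b).
68.4·(13.4 − T_b) = 21.0·(23.1 − T_b)
T_b = (68.4·13.4 − 21.0·23.1) / (68.4 − 21.0) = 431.46 / 47.4 = 9.103 °C ≈ 9.1 °C.

9.1 °C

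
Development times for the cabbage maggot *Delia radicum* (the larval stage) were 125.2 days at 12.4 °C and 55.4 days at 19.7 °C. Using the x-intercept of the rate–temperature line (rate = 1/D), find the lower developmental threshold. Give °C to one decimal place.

6.6 °C

Under the model K = D·(T − T_b), so D₁·(T₁ − T_b) = D₂·(T₂ − T_b).
125.2·(12.4 − T_b) = 55.4·(19.7 − T_b)
T_b = (125.2·12.4 − 55.4·19.7) / (125.2 − 55.4) = 461.10 / 69.8 = 6.606 °C ≈ 6.6 °C.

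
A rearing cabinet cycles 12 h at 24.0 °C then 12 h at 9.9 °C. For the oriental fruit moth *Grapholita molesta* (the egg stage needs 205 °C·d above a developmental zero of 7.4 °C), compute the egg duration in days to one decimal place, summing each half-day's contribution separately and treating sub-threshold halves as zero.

21.5 days

Day half: max(0, 24.0 − 7.4) × 0.5 = 16.6 × 0.5 = 8.30 DD.
Night half: max(0, 9.9 − 7.4) × 0.5 = 2.5 × 0.5 = 1.25 DD.
Per 24 h: 9.55 DD/day.
Duration = 205 / 9.55 = 21.466 ≈ 21.5 days.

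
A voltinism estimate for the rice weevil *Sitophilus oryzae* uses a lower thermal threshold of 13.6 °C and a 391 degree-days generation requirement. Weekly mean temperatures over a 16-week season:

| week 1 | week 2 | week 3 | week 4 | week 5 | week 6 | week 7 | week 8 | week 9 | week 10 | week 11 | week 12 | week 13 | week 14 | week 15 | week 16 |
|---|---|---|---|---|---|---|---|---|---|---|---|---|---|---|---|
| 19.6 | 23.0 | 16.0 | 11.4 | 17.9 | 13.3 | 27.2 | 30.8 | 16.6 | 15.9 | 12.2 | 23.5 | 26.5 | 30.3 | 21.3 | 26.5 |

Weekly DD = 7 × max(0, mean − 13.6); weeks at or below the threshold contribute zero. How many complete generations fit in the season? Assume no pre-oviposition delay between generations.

2 generations

Weekly DD (7 × max(0, T̄ − 13.6)): 42.0, 65.8, 16.8, 0.0, 30.1, 0.0, 95.2, 120.4, 21.0, 16.1, 0.0, 69.3, 90.3, 116.9, 53.9, 90.3.
Season total = 828.1 DD.
Complete generations = ⌊828.1 / 391⌋ = 2.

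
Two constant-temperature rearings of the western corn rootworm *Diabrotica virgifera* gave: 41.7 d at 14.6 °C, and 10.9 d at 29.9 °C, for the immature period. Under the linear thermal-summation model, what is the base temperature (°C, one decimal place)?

9.2 °C

Equal thermal constants: D₁(T₁ − T_b) = D₂(T₂ − T_b).
41.7·(14.6 − T_b) = 10.9·(29.9 − T_b)
T_b = (41.7·14.6 − 10.9·29.9) / (41.7 − 10.9) = 282.91 / 30.8 = 9.185 °C ≈ 9.2 °C.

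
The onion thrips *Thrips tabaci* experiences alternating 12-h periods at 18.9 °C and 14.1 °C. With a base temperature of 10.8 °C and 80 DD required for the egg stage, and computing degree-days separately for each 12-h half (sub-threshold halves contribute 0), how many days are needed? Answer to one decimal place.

14.0 days

Day half: max(0, 18.9 − 10.8) × 0.5 = 8.1 × 0.5 = 4.05 DD.
Night half: max(0, 14.1 − 10.8) × 0.5 = 3.3 × 0.5 = 1.65 DD.
Per 24 h: 5.70 DD/day.
Duration = 80 / 5.70 = 14.035 ≈ 14.0 days.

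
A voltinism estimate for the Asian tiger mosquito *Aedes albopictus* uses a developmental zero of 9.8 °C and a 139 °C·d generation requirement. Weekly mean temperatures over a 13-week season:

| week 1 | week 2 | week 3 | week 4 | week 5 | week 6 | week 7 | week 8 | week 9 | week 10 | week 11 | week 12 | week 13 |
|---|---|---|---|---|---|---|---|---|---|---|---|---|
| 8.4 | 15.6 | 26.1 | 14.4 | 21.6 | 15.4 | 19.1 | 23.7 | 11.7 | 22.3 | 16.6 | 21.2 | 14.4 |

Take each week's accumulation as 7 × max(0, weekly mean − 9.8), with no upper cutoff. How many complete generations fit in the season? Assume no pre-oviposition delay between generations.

5 generations

Weekly DD (7 × max(0, T̄ − 9.8)): 0.0, 40.6, 114.1, 32.2, 82.6, 39.2, 65.1, 97.3, 13.3, 87.5, 47.6, 79.8, 32.2.
Season total = 731.5 DD.
Complete generations = ⌊731.5 / 139⌋ = 5.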